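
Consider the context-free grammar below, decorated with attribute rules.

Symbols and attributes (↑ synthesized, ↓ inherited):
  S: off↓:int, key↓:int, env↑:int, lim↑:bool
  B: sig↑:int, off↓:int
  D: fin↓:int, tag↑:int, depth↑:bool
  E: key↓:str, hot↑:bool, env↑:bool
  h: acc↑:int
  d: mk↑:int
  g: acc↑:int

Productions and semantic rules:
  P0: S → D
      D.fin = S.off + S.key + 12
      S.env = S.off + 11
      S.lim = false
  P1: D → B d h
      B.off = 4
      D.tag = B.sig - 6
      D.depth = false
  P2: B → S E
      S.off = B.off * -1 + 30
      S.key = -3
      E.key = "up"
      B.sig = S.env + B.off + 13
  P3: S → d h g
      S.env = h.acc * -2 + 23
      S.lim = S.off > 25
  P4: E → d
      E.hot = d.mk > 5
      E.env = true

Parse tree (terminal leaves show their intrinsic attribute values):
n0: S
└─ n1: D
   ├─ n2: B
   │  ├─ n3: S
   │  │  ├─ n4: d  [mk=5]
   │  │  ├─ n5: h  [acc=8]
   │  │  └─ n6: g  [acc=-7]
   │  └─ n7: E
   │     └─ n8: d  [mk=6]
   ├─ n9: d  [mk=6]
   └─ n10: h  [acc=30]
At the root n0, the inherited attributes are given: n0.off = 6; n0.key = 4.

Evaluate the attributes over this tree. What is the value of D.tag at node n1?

1. n0.off = 6  [given at root]
2. n0.key = 4  [given at root]
3. n1.fin = 22  [S.off + S.key + 12]
4. n2.off = 4  [4]
5. n3.off = 26  [B.off * -1 + 30]
6. n3.key = -3  [-3]
7. n4.mk = 5  [terminal]
8. n5.acc = 8  [terminal]
9. n6.acc = -7  [terminal]
10. n3.env = 7  [h.acc * -2 + 23]
11. n3.lim = true  [S.off > 25]
12. n7.key = "up"  ["up"]
13. n8.mk = 6  [terminal]
14. n7.hot = true  [d.mk > 5]
15. n7.env = true  [true]
16. n2.sig = 24  [S.env + B.off + 13]
17. n9.mk = 6  [terminal]
18. n10.acc = 30  [terminal]
19. n1.tag = 18  [B.sig - 6]
20. n1.depth = false  [false]
21. n0.env = 17  [S.off + 11]
22. n0.lim = false  [false]

18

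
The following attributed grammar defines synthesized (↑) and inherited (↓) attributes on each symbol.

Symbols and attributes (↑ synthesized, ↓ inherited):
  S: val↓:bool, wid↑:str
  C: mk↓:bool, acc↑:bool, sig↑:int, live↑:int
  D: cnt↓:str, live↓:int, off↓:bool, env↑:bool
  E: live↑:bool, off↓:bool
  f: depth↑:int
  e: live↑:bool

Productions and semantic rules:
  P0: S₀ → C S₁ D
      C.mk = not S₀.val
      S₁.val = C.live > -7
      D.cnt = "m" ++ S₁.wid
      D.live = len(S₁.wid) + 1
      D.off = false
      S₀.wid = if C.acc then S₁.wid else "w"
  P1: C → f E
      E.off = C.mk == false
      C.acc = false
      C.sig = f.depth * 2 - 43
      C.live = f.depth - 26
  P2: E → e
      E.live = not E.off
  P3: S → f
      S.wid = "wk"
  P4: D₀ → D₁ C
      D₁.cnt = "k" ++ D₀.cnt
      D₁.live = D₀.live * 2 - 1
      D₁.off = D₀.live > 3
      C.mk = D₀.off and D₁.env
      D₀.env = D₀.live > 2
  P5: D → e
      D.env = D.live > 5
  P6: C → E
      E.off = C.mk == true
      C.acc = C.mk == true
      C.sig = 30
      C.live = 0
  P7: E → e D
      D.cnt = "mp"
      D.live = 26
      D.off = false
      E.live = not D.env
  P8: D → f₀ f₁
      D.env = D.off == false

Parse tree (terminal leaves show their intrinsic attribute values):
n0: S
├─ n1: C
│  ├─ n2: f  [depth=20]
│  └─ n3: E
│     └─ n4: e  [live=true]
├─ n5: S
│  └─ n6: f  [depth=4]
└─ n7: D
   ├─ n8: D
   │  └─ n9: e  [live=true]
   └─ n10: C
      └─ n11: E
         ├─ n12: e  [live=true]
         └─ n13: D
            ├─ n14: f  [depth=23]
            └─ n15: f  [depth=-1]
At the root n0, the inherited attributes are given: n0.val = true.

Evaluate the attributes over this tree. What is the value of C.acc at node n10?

false

1. n0.val = true  [given at root]
2. n1.mk = false  [not S₀.val]
3. n2.depth = 20  [terminal]
4. n3.off = true  [C.mk == false]
5. n4.live = true  [terminal]
6. n3.live = false  [not E.off]
7. n1.acc = false  [false]
8. n1.sig = -3  [f.depth * 2 - 43]
9. n1.live = -6  [f.depth - 26]
10. n5.val = true  [C.live > -7]
11. n6.depth = 4  [terminal]
12. n5.wid = "wk"  ["wk"]
13. n7.cnt = "mwk"  ["m" ++ S₁.wid]
14. n7.live = 3  [len(S₁.wid) + 1]
15. n7.off = false  [false]
16. n8.cnt = "kmwk"  ["k" ++ D₀.cnt]
17. n8.live = 5  [D₀.live * 2 - 1]
18. n8.off = false  [D₀.live > 3]
19. n9.live = true  [terminal]
20. n8.env = false  [D.live > 5]
21. n10.mk = false  [D₀.off and D₁.env]
22. n11.off = false  [C.mk == true]
23. n12.live = true  [terminal]
24. n13.cnt = "mp"  ["mp"]
25. n13.live = 26  [26]
26. n13.off = false  [false]
27. n14.depth = 23  [terminal]
28. n15.depth = -1  [terminal]
29. n13.env = true  [D.off == false]
30. n11.live = false  [not D.env]
31. n10.acc = false  [C.mk == true]
32. n10.sig = 30  [30]
33. n10.live = 0  [0]
34. n7.env = true  [D₀.live > 2]
35. n0.wid = "w"  [if C.acc then S₁.wid else "w"]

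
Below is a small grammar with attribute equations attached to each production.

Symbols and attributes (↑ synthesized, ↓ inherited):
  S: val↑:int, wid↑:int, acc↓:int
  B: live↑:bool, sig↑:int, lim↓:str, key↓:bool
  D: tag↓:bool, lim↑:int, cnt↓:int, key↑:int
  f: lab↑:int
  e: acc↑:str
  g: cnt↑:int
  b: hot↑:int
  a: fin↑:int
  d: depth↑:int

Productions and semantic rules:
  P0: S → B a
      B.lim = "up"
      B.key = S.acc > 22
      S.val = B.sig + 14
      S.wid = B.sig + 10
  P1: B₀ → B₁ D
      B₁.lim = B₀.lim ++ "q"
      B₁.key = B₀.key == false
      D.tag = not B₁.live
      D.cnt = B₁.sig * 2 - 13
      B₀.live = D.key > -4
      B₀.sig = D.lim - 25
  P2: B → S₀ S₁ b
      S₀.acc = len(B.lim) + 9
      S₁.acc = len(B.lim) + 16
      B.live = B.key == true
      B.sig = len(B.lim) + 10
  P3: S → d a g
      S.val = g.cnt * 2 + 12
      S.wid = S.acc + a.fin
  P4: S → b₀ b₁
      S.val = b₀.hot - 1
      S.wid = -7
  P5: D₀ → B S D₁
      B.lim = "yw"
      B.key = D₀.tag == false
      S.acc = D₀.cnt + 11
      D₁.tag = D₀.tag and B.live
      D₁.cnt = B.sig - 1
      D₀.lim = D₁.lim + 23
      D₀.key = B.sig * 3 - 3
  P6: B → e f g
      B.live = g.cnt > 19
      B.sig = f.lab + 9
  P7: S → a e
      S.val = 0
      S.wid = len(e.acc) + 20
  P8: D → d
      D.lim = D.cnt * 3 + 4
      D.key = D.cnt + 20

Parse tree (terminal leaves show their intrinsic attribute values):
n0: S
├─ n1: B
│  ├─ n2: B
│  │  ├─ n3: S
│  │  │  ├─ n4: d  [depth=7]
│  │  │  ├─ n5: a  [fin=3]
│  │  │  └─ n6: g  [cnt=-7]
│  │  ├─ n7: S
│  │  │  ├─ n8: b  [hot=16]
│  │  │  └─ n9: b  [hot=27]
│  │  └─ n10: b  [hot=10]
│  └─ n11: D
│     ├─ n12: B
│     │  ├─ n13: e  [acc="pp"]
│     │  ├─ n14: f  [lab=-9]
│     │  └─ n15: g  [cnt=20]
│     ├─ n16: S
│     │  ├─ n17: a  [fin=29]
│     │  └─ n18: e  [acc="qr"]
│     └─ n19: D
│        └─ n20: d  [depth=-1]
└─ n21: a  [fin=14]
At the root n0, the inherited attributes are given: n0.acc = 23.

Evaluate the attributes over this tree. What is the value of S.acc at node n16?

24

1. n0.acc = 23  [given at root]
2. n1.lim = "up"  ["up"]
3. n1.key = true  [S.acc > 22]
4. n2.lim = "upq"  [B₀.lim ++ "q"]
5. n2.key = false  [B₀.key == false]
6. n3.acc = 12  [len(B.lim) + 9]
7. n4.depth = 7  [terminal]
8. n5.fin = 3  [terminal]
9. n6.cnt = -7  [terminal]
10. n3.val = -2  [g.cnt * 2 + 12]
11. n3.wid = 15  [S.acc + a.fin]
12. n7.acc = 19  [len(B.lim) + 16]
13. n8.hot = 16  [terminal]
14. n9.hot = 27  [terminal]
15. n7.val = 15  [b₀.hot - 1]
16. n7.wid = -7  [-7]
17. n10.hot = 10  [terminal]
18. n2.live = false  [B.key == true]
19. n2.sig = 13  [len(B.lim) + 10]
20. n11.tag = true  [not B₁.live]
21. n11.cnt = 13  [B₁.sig * 2 - 13]
22. n12.lim = "yw"  ["yw"]
23. n12.key = false  [D₀.tag == false]
24. n13.acc = "pp"  [terminal]
25. n14.lab = -9  [terminal]
26. n15.cnt = 20  [terminal]
27. n12.live = true  [g.cnt > 19]
28. n12.sig = 0  [f.lab + 9]
29. n16.acc = 24  [D₀.cnt + 11]
30. n17.fin = 29  [terminal]
31. n18.acc = "qr"  [terminal]
32. n16.val = 0  [0]
33. n16.wid = 22  [len(e.acc) + 20]
34. n19.tag = true  [D₀.tag and B.live]
35. n19.cnt = -1  [B.sig - 1]
36. n20.depth = -1  [terminal]
37. n19.lim = 1  [D.cnt * 3 + 4]
38. n19.key = 19  [D.cnt + 20]
39. n11.lim = 24  [D₁.lim + 23]
40. n11.key = -3  [B.sig * 3 - 3]
41. n1.live = true  [D.key > -4]
42. n1.sig = -1  [D.lim - 25]
43. n21.fin = 14  [terminal]
44. n0.val = 13  [B.sig + 14]
45. n0.wid = 9  [B.sig + 10]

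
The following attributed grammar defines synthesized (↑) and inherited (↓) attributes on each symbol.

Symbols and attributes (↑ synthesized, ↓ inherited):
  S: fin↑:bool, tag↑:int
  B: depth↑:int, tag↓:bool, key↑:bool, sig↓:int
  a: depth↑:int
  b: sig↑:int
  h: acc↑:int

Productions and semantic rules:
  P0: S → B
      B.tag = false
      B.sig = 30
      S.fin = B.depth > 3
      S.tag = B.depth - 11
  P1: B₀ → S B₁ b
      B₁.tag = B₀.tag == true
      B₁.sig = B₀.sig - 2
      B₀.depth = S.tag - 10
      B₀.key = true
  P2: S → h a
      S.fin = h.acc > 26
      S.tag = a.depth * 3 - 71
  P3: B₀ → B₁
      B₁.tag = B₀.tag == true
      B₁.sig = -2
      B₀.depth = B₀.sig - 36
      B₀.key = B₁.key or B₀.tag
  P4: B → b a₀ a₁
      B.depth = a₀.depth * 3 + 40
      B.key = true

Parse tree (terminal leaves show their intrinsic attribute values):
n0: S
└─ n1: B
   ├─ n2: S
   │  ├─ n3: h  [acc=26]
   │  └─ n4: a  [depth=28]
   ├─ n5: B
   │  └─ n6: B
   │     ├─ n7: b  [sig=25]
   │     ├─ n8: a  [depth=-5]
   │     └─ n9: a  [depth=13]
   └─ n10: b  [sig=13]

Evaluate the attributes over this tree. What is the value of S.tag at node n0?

1. n1.tag = false  [false]
2. n1.sig = 30  [30]
3. n3.acc = 26  [terminal]
4. n4.depth = 28  [terminal]
5. n2.fin = false  [h.acc > 26]
6. n2.tag = 13  [a.depth * 3 - 71]
7. n5.tag = false  [B₀.tag == true]
8. n5.sig = 28  [B₀.sig - 2]
9. n6.tag = false  [B₀.tag == true]
10. n6.sig = -2  [-2]
11. n7.sig = 25  [terminal]
12. n8.depth = -5  [terminal]
13. n9.depth = 13  [terminal]
14. n6.depth = 25  [a₀.depth * 3 + 40]
15. n6.key = true  [true]
16. n5.depth = -8  [B₀.sig - 36]
17. n5.key = true  [B₁.key or B₀.tag]
18. n10.sig = 13  [terminal]
19. n1.depth = 3  [S.tag - 10]
20. n1.key = true  [true]
21. n0.fin = false  [B.depth > 3]
22. n0.tag = -8  [B.depth - 11]

-8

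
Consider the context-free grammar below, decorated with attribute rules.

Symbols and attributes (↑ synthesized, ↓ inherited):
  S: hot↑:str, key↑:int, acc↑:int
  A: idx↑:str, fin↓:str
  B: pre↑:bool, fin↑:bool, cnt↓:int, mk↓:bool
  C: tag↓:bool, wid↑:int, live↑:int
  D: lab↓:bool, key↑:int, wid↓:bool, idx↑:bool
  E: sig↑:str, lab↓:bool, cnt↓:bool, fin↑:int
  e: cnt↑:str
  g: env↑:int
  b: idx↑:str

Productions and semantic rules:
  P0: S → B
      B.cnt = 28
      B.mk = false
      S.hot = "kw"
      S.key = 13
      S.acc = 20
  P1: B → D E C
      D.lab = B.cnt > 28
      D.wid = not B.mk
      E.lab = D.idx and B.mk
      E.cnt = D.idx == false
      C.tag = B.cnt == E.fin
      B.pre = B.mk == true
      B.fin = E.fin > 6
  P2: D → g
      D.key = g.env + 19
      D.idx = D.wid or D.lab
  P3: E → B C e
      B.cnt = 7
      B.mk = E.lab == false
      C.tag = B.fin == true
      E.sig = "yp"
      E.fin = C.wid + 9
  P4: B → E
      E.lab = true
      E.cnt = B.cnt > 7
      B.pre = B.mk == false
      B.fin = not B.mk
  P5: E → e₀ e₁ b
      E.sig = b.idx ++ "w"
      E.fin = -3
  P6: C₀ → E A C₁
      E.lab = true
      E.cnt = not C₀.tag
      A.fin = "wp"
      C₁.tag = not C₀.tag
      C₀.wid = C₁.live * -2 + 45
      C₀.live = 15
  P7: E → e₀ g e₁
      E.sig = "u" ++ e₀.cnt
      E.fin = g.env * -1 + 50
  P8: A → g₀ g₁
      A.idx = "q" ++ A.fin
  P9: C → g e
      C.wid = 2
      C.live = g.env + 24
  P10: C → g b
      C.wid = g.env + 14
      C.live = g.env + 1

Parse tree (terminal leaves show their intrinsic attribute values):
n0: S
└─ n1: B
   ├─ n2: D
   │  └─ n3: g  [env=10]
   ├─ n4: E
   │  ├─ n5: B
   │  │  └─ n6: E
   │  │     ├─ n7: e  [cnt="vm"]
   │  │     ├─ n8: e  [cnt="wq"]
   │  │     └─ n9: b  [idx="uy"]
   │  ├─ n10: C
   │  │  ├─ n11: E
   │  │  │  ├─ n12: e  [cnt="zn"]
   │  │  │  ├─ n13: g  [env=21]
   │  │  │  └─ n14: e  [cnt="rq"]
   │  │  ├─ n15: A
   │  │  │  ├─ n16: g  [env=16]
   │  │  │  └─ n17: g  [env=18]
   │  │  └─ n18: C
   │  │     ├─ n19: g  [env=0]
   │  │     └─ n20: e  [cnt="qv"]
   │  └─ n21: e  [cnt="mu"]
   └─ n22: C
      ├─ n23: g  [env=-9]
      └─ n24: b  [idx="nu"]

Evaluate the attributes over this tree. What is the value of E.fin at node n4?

1. n1.cnt = 28  [28]
2. n1.mk = false  [false]
3. n2.lab = false  [B.cnt > 28]
4. n2.wid = true  [not B.mk]
5. n3.env = 10  [terminal]
6. n2.key = 29  [g.env + 19]
7. n2.idx = true  [D.wid or D.lab]
8. n4.lab = false  [D.idx and B.mk]
9. n4.cnt = false  [D.idx == false]
10. n5.cnt = 7  [7]
11. n5.mk = true  [E.lab == false]
12. n6.lab = true  [true]
13. n6.cnt = false  [B.cnt > 7]
14. n7.cnt = "vm"  [terminal]
15. n8.cnt = "wq"  [terminal]
16. n9.idx = "uy"  [terminal]
17. n6.sig = "uyw"  [b.idx ++ "w"]
18. n6.fin = -3  [-3]
19. n5.pre = false  [B.mk == false]
20. n5.fin = false  [not B.mk]
21. n10.tag = false  [B.fin == true]
22. n11.lab = true  [true]
23. n11.cnt = true  [not C₀.tag]
24. n12.cnt = "zn"  [terminal]
25. n13.env = 21  [terminal]
26. n14.cnt = "rq"  [terminal]
27. n11.sig = "uzn"  ["u" ++ e₀.cnt]
28. n11.fin = 29  [g.env * -1 + 50]
29. n15.fin = "wp"  ["wp"]
30. n16.env = 16  [terminal]
31. n17.env = 18  [terminal]
32. n15.idx = "qwp"  ["q" ++ A.fin]
33. n18.tag = true  [not C₀.tag]
34. n19.env = 0  [terminal]
35. n20.cnt = "qv"  [terminal]
36. n18.wid = 2  [2]
37. n18.live = 24  [g.env + 24]
38. n10.wid = -3  [C₁.live * -2 + 45]
39. n10.live = 15  [15]
40. n21.cnt = "mu"  [terminal]
41. n4.sig = "yp"  ["yp"]
42. n4.fin = 6  [C.wid + 9]
43. n22.tag = false  [B.cnt == E.fin]
44. n23.env = -9  [terminal]
45. n24.idx = "nu"  [terminal]
46. n22.wid = 5  [g.env + 14]
47. n22.live = -8  [g.env + 1]
48. n1.pre = false  [B.mk == true]
49. n1.fin = false  [E.fin > 6]
50. n0.hot = "kw"  ["kw"]
51. n0.key = 13  [13]
52. n0.acc = 20  [20]

6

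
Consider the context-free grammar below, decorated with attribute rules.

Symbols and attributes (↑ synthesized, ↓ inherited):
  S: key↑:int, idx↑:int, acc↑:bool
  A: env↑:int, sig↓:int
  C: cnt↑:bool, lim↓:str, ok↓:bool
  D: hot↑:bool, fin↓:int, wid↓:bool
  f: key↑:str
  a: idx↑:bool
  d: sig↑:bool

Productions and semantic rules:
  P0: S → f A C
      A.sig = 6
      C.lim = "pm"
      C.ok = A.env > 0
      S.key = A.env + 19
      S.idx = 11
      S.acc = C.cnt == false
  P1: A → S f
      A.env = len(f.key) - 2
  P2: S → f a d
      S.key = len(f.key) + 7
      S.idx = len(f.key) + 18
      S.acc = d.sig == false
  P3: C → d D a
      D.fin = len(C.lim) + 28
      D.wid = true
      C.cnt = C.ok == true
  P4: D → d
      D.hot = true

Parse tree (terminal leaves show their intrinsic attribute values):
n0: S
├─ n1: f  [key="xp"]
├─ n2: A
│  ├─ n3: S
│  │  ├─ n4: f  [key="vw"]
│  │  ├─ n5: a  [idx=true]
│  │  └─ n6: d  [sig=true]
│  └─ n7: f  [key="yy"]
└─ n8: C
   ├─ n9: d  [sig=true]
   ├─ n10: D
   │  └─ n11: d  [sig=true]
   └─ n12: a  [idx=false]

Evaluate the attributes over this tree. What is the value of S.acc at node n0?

1. n1.key = "xp"  [terminal]
2. n2.sig = 6  [6]
3. n4.key = "vw"  [terminal]
4. n5.idx = true  [terminal]
5. n6.sig = true  [terminal]
6. n3.key = 9  [len(f.key) + 7]
7. n3.idx = 20  [len(f.key) + 18]
8. n3.acc = false  [d.sig == false]
9. n7.key = "yy"  [terminal]
10. n2.env = 0  [len(f.key) - 2]
11. n8.lim = "pm"  ["pm"]
12. n8.ok = false  [A.env > 0]
13. n9.sig = true  [terminal]
14. n10.fin = 30  [len(C.lim) + 28]
15. n10.wid = true  [true]
16. n11.sig = true  [terminal]
17. n10.hot = true  [true]
18. n12.idx = false  [terminal]
19. n8.cnt = false  [C.ok == true]
20. n0.key = 19  [A.env + 19]
21. n0.idx = 11  [11]
22. n0.acc = true  [C.cnt == false]

true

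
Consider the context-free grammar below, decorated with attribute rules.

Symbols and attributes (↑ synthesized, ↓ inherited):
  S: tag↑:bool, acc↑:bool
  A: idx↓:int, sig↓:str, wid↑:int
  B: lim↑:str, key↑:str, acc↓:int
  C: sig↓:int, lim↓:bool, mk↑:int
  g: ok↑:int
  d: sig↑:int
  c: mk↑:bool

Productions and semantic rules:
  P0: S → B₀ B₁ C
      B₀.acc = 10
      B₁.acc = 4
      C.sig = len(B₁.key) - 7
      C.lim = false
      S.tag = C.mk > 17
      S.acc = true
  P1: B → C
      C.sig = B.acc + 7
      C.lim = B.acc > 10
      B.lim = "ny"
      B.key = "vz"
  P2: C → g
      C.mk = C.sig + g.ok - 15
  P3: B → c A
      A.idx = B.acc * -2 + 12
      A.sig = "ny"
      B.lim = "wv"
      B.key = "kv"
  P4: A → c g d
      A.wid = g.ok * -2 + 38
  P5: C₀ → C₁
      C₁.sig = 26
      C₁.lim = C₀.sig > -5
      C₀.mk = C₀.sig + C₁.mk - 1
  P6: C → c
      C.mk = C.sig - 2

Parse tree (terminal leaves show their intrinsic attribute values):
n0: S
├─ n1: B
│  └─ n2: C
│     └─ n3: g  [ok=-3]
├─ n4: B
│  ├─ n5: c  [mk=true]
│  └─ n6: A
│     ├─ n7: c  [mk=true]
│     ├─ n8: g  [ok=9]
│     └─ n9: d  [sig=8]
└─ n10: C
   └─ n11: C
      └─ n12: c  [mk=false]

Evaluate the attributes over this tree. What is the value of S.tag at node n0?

true

1. n1.acc = 10  [10]
2. n2.sig = 17  [B.acc + 7]
3. n2.lim = false  [B.acc > 10]
4. n3.ok = -3  [terminal]
5. n2.mk = -1  [C.sig + g.ok - 15]
6. n1.lim = "ny"  ["ny"]
7. n1.key = "vz"  ["vz"]
8. n4.acc = 4  [4]
9. n5.mk = true  [terminal]
10. n6.idx = 4  [B.acc * -2 + 12]
11. n6.sig = "ny"  ["ny"]
12. n7.mk = true  [terminal]
13. n8.ok = 9  [terminal]
14. n9.sig = 8  [terminal]
15. n6.wid = 20  [g.ok * -2 + 38]
16. n4.lim = "wv"  ["wv"]
17. n4.key = "kv"  ["kv"]
18. n10.sig = -5  [len(B₁.key) - 7]
19. n10.lim = false  [false]
20. n11.sig = 26  [26]
21. n11.lim = false  [C₀.sig > -5]
22. n12.mk = false  [terminal]
23. n11.mk = 24  [C.sig - 2]
24. n10.mk = 18  [C₀.sig + C₁.mk - 1]
25. n0.tag = true  [C.mk > 17]
26. n0.acc = true  [true]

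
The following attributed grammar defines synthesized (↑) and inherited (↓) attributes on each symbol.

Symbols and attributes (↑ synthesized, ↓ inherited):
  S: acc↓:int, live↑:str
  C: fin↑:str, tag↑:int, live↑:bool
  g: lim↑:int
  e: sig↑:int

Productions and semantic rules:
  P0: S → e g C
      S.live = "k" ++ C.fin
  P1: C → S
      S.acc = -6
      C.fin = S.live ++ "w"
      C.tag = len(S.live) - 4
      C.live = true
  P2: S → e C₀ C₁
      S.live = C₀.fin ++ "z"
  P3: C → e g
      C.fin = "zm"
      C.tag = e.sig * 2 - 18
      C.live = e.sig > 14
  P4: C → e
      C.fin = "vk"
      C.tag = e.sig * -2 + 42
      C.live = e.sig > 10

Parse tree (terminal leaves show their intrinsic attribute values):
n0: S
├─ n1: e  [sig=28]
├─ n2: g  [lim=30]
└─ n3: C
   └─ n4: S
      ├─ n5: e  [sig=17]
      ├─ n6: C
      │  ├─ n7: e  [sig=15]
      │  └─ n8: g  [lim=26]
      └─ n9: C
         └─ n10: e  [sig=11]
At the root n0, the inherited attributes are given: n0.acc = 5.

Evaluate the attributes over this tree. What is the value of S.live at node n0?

1. n0.acc = 5  [given at root]
2. n1.sig = 28  [terminal]
3. n2.lim = 30  [terminal]
4. n4.acc = -6  [-6]
5. n5.sig = 17  [terminal]
6. n7.sig = 15  [terminal]
7. n8.lim = 26  [terminal]
8. n6.fin = "zm"  ["zm"]
9. n6.tag = 12  [e.sig * 2 - 18]
10. n6.live = true  [e.sig > 14]
11. n10.sig = 11  [terminal]
12. n9.fin = "vk"  ["vk"]
13. n9.tag = 20  [e.sig * -2 + 42]
14. n9.live = true  [e.sig > 10]
15. n4.live = "zmz"  [C₀.fin ++ "z"]
16. n3.fin = "zmzw"  [S.live ++ "w"]
17. n3.tag = -1  [len(S.live) - 4]
18. n3.live = true  [true]
19. n0.live = "kzmzw"  ["k" ++ C.fin]

"kzmzw"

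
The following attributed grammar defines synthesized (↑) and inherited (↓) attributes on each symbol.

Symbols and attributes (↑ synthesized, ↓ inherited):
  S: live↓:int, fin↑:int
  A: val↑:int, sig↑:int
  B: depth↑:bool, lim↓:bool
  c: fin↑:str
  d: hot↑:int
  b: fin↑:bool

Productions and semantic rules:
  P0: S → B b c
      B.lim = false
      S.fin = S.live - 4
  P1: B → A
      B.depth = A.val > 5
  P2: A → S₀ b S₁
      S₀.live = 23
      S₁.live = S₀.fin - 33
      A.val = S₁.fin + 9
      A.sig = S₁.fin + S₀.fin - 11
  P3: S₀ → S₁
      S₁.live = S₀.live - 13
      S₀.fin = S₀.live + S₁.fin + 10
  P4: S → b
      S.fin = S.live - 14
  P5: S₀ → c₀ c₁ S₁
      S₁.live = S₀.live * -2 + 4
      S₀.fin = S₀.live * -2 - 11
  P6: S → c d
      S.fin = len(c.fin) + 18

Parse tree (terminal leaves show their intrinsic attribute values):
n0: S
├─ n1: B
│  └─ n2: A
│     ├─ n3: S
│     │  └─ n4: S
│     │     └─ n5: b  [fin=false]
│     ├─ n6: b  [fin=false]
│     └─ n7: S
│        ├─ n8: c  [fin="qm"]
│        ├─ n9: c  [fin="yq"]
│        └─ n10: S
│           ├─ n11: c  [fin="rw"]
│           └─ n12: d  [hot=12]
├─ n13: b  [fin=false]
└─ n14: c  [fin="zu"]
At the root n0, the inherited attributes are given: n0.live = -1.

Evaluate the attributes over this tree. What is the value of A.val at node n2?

1. n0.live = -1  [given at root]
2. n1.lim = false  [false]
3. n3.live = 23  [23]
4. n4.live = 10  [S₀.live - 13]
5. n5.fin = false  [terminal]
6. n4.fin = -4  [S.live - 14]
7. n3.fin = 29  [S₀.live + S₁.fin + 10]
8. n6.fin = false  [terminal]
9. n7.live = -4  [S₀.fin - 33]
10. n8.fin = "qm"  [terminal]
11. n9.fin = "yq"  [terminal]
12. n10.live = 12  [S₀.live * -2 + 4]
13. n11.fin = "rw"  [terminal]
14. n12.hot = 12  [terminal]
15. n10.fin = 20  [len(c.fin) + 18]
16. n7.fin = -3  [S₀.live * -2 - 11]
17. n2.val = 6  [S₁.fin + 9]
18. n2.sig = 15  [S₁.fin + S₀.fin - 11]
19. n1.depth = true  [A.val > 5]
20. n13.fin = false  [terminal]
21. n14.fin = "zu"  [terminal]
22. n0.fin = -5  [S.live - 4]

6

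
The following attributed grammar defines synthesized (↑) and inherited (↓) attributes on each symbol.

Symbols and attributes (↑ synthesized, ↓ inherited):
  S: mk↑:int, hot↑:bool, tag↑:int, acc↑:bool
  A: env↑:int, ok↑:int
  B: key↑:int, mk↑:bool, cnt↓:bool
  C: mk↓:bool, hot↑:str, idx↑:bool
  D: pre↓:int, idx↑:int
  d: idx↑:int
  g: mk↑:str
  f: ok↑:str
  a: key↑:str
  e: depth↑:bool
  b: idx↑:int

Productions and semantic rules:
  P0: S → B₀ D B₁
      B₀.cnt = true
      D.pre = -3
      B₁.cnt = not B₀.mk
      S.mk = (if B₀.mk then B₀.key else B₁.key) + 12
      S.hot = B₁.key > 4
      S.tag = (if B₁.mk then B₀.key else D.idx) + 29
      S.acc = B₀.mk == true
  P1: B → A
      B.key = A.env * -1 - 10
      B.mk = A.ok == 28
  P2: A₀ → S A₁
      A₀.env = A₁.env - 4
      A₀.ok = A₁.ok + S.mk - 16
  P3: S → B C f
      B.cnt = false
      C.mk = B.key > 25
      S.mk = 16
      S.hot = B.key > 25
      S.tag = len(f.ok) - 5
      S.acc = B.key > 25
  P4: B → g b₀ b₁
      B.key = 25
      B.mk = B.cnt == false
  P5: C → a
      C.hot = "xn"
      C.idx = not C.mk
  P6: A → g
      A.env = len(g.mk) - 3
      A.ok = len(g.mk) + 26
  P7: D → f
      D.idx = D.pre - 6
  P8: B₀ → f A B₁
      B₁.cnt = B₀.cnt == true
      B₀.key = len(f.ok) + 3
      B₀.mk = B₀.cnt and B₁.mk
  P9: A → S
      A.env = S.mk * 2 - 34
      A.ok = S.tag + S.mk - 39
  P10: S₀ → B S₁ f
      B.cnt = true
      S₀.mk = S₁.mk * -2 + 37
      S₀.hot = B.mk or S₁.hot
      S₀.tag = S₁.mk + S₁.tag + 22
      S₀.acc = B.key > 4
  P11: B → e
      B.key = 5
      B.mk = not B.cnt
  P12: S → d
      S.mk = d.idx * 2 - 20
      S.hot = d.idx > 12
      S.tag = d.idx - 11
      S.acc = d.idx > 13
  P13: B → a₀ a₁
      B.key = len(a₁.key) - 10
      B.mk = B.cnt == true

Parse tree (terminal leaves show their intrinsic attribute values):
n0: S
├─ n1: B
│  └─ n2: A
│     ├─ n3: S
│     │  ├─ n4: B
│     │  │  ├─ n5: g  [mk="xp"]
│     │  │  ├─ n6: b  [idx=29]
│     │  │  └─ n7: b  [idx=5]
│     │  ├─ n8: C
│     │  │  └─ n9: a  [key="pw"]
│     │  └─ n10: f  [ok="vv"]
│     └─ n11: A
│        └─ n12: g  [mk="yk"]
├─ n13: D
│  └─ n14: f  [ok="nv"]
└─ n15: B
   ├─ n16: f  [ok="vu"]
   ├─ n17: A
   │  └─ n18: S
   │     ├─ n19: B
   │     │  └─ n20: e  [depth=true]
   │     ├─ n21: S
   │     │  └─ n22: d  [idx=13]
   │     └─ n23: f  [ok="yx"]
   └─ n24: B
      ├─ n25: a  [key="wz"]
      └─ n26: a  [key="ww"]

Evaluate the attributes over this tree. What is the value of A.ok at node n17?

16

1. n1.cnt = true  [true]
2. n4.cnt = false  [false]
3. n5.mk = "xp"  [terminal]
4. n6.idx = 29  [terminal]
5. n7.idx = 5  [terminal]
6. n4.key = 25  [25]
7. n4.mk = true  [B.cnt == false]
8. n8.mk = false  [B.key > 25]
9. n9.key = "pw"  [terminal]
10. n8.hot = "xn"  ["xn"]
11. n8.idx = true  [not C.mk]
12. n10.ok = "vv"  [terminal]
13. n3.mk = 16  [16]
14. n3.hot = false  [B.key > 25]
15. n3.tag = -3  [len(f.ok) - 5]
16. n3.acc = false  [B.key > 25]
17. n12.mk = "yk"  [terminal]
18. n11.env = -1  [len(g.mk) - 3]
19. n11.ok = 28  [len(g.mk) + 26]
20. n2.env = -5  [A₁.env - 4]
21. n2.ok = 28  [A₁.ok + S.mk - 16]
22. n1.key = -5  [A.env * -1 - 10]
23. n1.mk = true  [A.ok == 28]
24. n13.pre = -3  [-3]
25. n14.ok = "nv"  [terminal]
26. n13.idx = -9  [D.pre - 6]
27. n15.cnt = false  [not B₀.mk]
28. n16.ok = "vu"  [terminal]
29. n19.cnt = true  [true]
30. n20.depth = true  [terminal]
31. n19.key = 5  [5]
32. n19.mk = false  [not B.cnt]
33. n22.idx = 13  [terminal]
34. n21.mk = 6  [d.idx * 2 - 20]
35. n21.hot = true  [d.idx > 12]
36. n21.tag = 2  [d.idx - 11]
37. n21.acc = false  [d.idx > 13]
38. n23.ok = "yx"  [terminal]
39. n18.mk = 25  [S₁.mk * -2 + 37]
40. n18.hot = true  [B.mk or S₁.hot]
41. n18.tag = 30  [S₁.mk + S₁.tag + 22]
42. n18.acc = true  [B.key > 4]
43. n17.env = 16  [S.mk * 2 - 34]
44. n17.ok = 16  [S.tag + S.mk - 39]
45. n24.cnt = false  [B₀.cnt == true]
46. n25.key = "wz"  [terminal]
47. n26.key = "ww"  [terminal]
48. n24.key = -8  [len(a₁.key) - 10]
49. n24.mk = false  [B.cnt == true]
50. n15.key = 5  [len(f.ok) + 3]
51. n15.mk = false  [B₀.cnt and B₁.mk]
52. n0.mk = 7  [(if B₀.mk then B₀.key else B₁.key) + 12]
53. n0.hot = true  [B₁.key > 4]
54. n0.tag = 20  [(if B₁.mk then B₀.key else D.idx) + 29]
55. n0.acc = true  [B₀.mk == true]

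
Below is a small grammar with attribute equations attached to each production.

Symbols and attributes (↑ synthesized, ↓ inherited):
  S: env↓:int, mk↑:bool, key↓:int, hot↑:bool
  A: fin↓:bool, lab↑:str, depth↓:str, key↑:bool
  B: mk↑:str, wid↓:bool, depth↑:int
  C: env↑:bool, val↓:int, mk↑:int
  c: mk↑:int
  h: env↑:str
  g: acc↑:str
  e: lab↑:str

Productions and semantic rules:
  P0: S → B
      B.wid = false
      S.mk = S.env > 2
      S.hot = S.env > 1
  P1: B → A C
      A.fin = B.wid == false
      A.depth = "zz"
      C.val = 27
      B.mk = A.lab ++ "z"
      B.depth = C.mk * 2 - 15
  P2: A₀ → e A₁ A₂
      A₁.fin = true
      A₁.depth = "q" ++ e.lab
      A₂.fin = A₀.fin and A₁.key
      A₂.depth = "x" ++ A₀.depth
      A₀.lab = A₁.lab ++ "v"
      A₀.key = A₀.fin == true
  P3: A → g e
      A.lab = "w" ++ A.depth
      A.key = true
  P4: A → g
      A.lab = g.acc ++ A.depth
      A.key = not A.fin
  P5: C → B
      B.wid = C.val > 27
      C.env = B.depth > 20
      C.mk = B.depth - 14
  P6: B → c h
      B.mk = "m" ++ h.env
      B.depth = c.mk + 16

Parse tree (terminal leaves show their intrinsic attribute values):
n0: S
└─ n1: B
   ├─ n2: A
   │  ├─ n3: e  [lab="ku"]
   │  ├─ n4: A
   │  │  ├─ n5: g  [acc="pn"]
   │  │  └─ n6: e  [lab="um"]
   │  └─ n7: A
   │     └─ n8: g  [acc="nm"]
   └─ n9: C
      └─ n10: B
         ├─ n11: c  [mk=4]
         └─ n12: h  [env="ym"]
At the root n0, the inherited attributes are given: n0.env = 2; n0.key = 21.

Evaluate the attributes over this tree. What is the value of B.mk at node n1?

"wqkuvz"

1. n0.env = 2  [given at root]
2. n0.key = 21  [given at root]
3. n1.wid = false  [false]
4. n2.fin = true  [B.wid == false]
5. n2.depth = "zz"  ["zz"]
6. n3.lab = "ku"  [terminal]
7. n4.fin = true  [true]
8. n4.depth = "qku"  ["q" ++ e.lab]
9. n5.acc = "pn"  [terminal]
10. n6.lab = "um"  [terminal]
11. n4.lab = "wqku"  ["w" ++ A.depth]
12. n4.key = true  [true]
13. n7.fin = true  [A₀.fin and A₁.key]
14. n7.depth = "xzz"  ["x" ++ A₀.depth]
15. n8.acc = "nm"  [terminal]
16. n7.lab = "nmxzz"  [g.acc ++ A.depth]
17. n7.key = false  [not A.fin]
18. n2.lab = "wqkuv"  [A₁.lab ++ "v"]
19. n2.key = true  [A₀.fin == true]
20. n9.val = 27  [27]
21. n10.wid = false  [C.val > 27]
22. n11.mk = 4  [terminal]
23. n12.env = "ym"  [terminal]
24. n10.mk = "mym"  ["m" ++ h.env]
25. n10.depth = 20  [c.mk + 16]
26. n9.env = false  [B.depth > 20]
27. n9.mk = 6  [B.depth - 14]
28. n1.mk = "wqkuvz"  [A.lab ++ "z"]
29. n1.depth = -3  [C.mk * 2 - 15]
30. n0.mk = false  [S.env > 2]
31. n0.hot = true  [S.env > 1]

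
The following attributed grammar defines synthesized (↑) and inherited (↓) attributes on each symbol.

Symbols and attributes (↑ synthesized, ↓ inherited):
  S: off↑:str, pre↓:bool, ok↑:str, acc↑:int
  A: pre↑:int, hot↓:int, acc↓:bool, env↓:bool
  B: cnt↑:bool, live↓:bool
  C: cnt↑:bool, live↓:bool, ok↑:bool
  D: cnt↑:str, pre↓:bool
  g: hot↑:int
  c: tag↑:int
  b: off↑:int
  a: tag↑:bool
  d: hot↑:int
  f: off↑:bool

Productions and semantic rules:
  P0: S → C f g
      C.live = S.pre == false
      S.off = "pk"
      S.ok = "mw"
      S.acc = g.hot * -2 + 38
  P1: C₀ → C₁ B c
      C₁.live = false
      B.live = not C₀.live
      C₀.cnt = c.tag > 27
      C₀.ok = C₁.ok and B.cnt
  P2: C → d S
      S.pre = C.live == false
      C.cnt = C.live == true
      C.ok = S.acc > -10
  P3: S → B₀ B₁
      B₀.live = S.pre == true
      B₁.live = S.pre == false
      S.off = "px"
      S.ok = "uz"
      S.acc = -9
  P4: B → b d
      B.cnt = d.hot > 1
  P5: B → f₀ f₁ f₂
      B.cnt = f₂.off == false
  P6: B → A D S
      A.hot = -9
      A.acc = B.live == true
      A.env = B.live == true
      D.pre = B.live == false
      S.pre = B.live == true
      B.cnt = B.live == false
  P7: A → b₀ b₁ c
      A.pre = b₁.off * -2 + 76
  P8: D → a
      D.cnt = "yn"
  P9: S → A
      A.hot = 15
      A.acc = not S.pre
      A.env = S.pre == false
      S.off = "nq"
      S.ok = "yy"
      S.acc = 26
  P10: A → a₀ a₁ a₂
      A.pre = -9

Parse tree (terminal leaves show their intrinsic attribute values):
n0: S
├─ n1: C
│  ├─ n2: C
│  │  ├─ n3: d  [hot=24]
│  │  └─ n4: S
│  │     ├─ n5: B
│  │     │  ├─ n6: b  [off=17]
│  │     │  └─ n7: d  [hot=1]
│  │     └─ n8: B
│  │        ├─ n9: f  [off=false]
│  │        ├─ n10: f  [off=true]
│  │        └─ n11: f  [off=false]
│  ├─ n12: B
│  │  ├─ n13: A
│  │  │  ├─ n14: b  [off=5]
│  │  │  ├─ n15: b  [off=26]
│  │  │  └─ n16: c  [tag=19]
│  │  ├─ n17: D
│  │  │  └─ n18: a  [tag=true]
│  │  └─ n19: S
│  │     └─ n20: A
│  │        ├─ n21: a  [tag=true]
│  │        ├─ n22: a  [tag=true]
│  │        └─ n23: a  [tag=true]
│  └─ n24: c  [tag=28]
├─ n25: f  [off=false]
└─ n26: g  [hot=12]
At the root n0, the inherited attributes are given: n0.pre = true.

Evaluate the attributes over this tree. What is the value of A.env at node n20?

false

1. n0.pre = true  [given at root]
2. n1.live = false  [S.pre == false]
3. n2.live = false  [false]
4. n3.hot = 24  [terminal]
5. n4.pre = true  [C.live == false]
6. n5.live = true  [S.pre == true]
7. n6.off = 17  [terminal]
8. n7.hot = 1  [terminal]
9. n5.cnt = false  [d.hot > 1]
10. n8.live = false  [S.pre == false]
11. n9.off = false  [terminal]
12. n10.off = true  [terminal]
13. n11.off = false  [terminal]
14. n8.cnt = true  [f₂.off == false]
15. n4.off = "px"  ["px"]
16. n4.ok = "uz"  ["uz"]
17. n4.acc = -9  [-9]
18. n2.cnt = false  [C.live == true]
19. n2.ok = true  [S.acc > -10]
20. n12.live = true  [not C₀.live]
21. n13.hot = -9  [-9]
22. n13.acc = true  [B.live == true]
23. n13.env = true  [B.live == true]
24. n14.off = 5  [terminal]
25. n15.off = 26  [terminal]
26. n16.tag = 19  [terminal]
27. n13.pre = 24  [b₁.off * -2 + 76]
28. n17.pre = false  [B.live == false]
29. n18.tag = true  [terminal]
30. n17.cnt = "yn"  ["yn"]
31. n19.pre = true  [B.live == true]
32. n20.hot = 15  [15]
33. n20.acc = false  [not S.pre]
34. n20.env = false  [S.pre == false]
35. n21.tag = true  [terminal]
36. n22.tag = true  [terminal]
37. n23.tag = true  [terminal]
38. n20.pre = -9  [-9]
39. n19.off = "nq"  ["nq"]
40. n19.ok = "yy"  ["yy"]
41. n19.acc = 26  [26]
42. n12.cnt = false  [B.live == false]
43. n24.tag = 28  [terminal]
44. n1.cnt = true  [c.tag > 27]
45. n1.ok = false  [C₁.ok and B.cnt]
46. n25.off = false  [terminal]
47. n26.hot = 12  [terminal]
48. n0.off = "pk"  ["pk"]
49. n0.ok = "mw"  ["mw"]
50. n0.acc = 14  [g.hot * -2 + 38]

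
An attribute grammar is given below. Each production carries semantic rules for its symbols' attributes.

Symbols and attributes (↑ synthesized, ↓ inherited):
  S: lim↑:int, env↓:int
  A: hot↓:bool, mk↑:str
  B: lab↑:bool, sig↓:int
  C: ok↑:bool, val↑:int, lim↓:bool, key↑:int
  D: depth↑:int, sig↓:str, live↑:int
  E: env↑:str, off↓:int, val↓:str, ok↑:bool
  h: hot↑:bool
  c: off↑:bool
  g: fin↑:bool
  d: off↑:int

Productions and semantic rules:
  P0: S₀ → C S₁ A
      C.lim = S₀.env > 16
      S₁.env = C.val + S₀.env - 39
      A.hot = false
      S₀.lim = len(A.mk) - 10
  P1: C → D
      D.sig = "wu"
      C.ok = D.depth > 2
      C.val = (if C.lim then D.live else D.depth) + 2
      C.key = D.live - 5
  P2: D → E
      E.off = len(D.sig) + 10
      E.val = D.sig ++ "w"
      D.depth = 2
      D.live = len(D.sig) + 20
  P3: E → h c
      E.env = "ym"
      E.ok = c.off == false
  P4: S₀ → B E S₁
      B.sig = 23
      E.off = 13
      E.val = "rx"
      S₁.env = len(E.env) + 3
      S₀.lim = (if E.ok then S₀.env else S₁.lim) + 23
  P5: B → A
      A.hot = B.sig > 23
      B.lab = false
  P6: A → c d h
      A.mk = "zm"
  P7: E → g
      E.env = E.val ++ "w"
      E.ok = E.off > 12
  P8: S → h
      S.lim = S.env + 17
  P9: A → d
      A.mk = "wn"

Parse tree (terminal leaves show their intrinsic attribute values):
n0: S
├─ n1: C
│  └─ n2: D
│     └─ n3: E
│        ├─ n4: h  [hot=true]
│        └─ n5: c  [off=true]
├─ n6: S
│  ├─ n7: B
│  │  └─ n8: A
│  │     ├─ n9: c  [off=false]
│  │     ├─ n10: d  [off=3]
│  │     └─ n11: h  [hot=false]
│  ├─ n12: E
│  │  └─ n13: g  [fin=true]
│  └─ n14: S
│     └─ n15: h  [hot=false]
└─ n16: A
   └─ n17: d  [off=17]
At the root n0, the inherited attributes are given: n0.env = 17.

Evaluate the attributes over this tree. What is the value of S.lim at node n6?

25

1. n0.env = 17  [given at root]
2. n1.lim = true  [S₀.env > 16]
3. n2.sig = "wu"  ["wu"]
4. n3.off = 12  [len(D.sig) + 10]
5. n3.val = "wuw"  [D.sig ++ "w"]
6. n4.hot = true  [terminal]
7. n5.off = true  [terminal]
8. n3.env = "ym"  ["ym"]
9. n3.ok = false  [c.off == false]
10. n2.depth = 2  [2]
11. n2.live = 22  [len(D.sig) + 20]
12. n1.ok = false  [D.depth > 2]
13. n1.val = 24  [(if C.lim then D.live else D.depth) + 2]
14. n1.key = 17  [D.live - 5]
15. n6.env = 2  [C.val + S₀.env - 39]
16. n7.sig = 23  [23]
17. n8.hot = false  [B.sig > 23]
18. n9.off = false  [terminal]
19. n10.off = 3  [terminal]
20. n11.hot = false  [terminal]
21. n8.mk = "zm"  ["zm"]
22. n7.lab = false  [false]
23. n12.off = 13  [13]
24. n12.val = "rx"  ["rx"]
25. n13.fin = true  [terminal]
26. n12.env = "rxw"  [E.val ++ "w"]
27. n12.ok = true  [E.off > 12]
28. n14.env = 6  [len(E.env) + 3]
29. n15.hot = false  [terminal]
30. n14.lim = 23  [S.env + 17]
31. n6.lim = 25  [(if E.ok then S₀.env else S₁.lim) + 23]
32. n16.hot = false  [false]
33. n17.off = 17  [terminal]
34. n16.mk = "wn"  ["wn"]
35. n0.lim = -8  [len(A.mk) - 10]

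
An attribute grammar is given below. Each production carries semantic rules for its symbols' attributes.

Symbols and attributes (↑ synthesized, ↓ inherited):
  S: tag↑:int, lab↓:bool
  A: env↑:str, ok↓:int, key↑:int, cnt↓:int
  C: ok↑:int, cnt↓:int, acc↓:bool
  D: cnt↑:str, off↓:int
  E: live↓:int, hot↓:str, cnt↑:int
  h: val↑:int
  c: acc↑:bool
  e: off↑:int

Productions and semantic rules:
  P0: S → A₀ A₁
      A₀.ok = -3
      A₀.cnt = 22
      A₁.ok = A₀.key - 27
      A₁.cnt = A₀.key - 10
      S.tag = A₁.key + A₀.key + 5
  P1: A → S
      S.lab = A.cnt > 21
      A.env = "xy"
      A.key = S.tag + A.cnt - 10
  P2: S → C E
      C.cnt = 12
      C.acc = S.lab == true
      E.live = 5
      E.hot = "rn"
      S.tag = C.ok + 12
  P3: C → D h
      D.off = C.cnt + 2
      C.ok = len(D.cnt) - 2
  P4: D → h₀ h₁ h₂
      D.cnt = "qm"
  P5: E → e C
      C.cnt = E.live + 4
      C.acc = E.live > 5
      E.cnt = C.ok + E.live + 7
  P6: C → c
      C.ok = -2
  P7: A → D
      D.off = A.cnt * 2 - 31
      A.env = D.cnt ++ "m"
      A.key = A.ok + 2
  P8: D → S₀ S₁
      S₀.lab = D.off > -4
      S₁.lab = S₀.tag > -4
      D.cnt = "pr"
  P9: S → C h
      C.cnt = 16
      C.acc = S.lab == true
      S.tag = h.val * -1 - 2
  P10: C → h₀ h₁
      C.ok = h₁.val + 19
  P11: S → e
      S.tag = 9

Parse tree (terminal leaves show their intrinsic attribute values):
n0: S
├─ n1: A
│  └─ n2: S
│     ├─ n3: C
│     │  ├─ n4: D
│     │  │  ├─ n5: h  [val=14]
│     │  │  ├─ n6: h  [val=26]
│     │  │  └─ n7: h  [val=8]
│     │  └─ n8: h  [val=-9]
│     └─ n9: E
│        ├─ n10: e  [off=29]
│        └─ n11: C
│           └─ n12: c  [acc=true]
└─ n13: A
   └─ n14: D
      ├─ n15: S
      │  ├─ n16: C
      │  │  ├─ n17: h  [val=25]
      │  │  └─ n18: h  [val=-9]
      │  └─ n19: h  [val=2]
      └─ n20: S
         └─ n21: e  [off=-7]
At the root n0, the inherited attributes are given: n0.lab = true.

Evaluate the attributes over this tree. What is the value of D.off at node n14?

-3

1. n0.lab = true  [given at root]
2. n1.ok = -3  [-3]
3. n1.cnt = 22  [22]
4. n2.lab = true  [A.cnt > 21]
5. n3.cnt = 12  [12]
6. n3.acc = true  [S.lab == true]
7. n4.off = 14  [C.cnt + 2]
8. n5.val = 14  [terminal]
9. n6.val = 26  [terminal]
10. n7.val = 8  [terminal]
11. n4.cnt = "qm"  ["qm"]
12. n8.val = -9  [terminal]
13. n3.ok = 0  [len(D.cnt) - 2]
14. n9.live = 5  [5]
15. n9.hot = "rn"  ["rn"]
16. n10.off = 29  [terminal]
17. n11.cnt = 9  [E.live + 4]
18. n11.acc = false  [E.live > 5]
19. n12.acc = true  [terminal]
20. n11.ok = -2  [-2]
21. n9.cnt = 10  [C.ok + E.live + 7]
22. n2.tag = 12  [C.ok + 12]
23. n1.env = "xy"  ["xy"]
24. n1.key = 24  [S.tag + A.cnt - 10]
25. n13.ok = -3  [A₀.key - 27]
26. n13.cnt = 14  [A₀.key - 10]
27. n14.off = -3  [A.cnt * 2 - 31]
28. n15.lab = true  [D.off > -4]
29. n16.cnt = 16  [16]
30. n16.acc = true  [S.lab == true]
31. n17.val = 25  [terminal]
32. n18.val = -9  [terminal]
33. n16.ok = 10  [h₁.val + 19]
34. n19.val = 2  [terminal]
35. n15.tag = -4  [h.val * -1 - 2]
36. n20.lab = false  [S₀.tag > -4]
37. n21.off = -7  [terminal]
38. n20.tag = 9  [9]
39. n14.cnt = "pr"  ["pr"]
40. n13.env = "prm"  [D.cnt ++ "m"]
41. n13.key = -1  [A.ok + 2]
42. n0.tag = 28  [A₁.key + A₀.key + 5]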